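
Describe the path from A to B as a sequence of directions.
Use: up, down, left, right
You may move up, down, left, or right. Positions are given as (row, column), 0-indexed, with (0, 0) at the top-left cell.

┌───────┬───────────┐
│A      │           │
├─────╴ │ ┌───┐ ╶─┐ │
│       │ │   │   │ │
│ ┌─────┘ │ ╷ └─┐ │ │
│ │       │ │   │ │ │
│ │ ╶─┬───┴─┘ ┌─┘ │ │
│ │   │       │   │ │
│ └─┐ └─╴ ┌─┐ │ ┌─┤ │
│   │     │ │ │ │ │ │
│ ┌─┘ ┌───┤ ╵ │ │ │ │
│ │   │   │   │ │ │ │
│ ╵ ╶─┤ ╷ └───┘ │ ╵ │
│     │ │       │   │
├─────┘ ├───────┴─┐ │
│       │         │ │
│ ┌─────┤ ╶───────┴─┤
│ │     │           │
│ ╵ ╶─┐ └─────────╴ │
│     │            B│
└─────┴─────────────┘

Finding the path and converting it to directions:
Path through cells: (0,0) → (0,1) → (0,2) → (0,3) → (1,3) → (1,2) → (1,1) → (1,0) → (2,0) → (3,0) → (4,0) → (5,0) → (6,0) → (6,1) → (5,1) → (5,2) → (4,2) → (3,2) → (3,1) → (2,1) → (2,2) → (2,3) → (2,4) → (1,4) → (0,4) → (0,5) → (0,6) → (0,7) → (1,7) → (1,8) → (2,8) → (3,8) → (3,7) → (4,7) → (5,7) → (6,7) → (6,6) → (6,5) → (6,4) → (5,4) → (5,3) → (6,3) → (7,3) → (7,2) → (7,1) → (7,0) → (8,0) → (9,0) → (9,1) → (8,1) → (8,2) → (8,3) → (9,3) → (9,4) → (9,5) → (9,6) → (9,7) → (9,8) → (9,9)
Directions: right, right, right, down, left, left, left, down, down, down, down, down, right, up, right, up, up, left, up, right, right, right, up, up, right, right, right, down, right, down, down, left, down, down, down, left, left, left, up, left, down, down, left, left, left, down, down, right, up, right, right, down, right, right, right, right, right, right

Solution:

┌───────┬───────────┐
│A → → ↓│↱ → → ↓    │
├─────╴ │ ┌───┐ ╶─┐ │
│↓ ← ← ↲│↑│   │↳ ↓│ │
│ ┌─────┘ │ ╷ └─┐ │ │
│↓│↱ → → ↑│ │   │↓│ │
│ │ ╶─┬───┴─┘ ┌─┘ │ │
│↓│↑ ↰│       │↓ ↲│ │
│ └─┐ └─╴ ┌─┐ │ ┌─┤ │
│↓  │↑    │ │ │↓│ │ │
│ ┌─┘ ┌───┤ ╵ │ │ │ │
│↓│↱ ↑│↓ ↰│   │↓│ │ │
│ ╵ ╶─┤ ╷ └───┘ │ ╵ │
│↳ ↑  │↓│↑ ← ← ↲│   │
├─────┘ ├───────┴─┐ │
│↓ ← ← ↲│         │ │
│ ┌─────┤ ╶───────┴─┤
│↓│↱ → ↓│           │
│ ╵ ╶─┐ └─────────╴ │
│↳ ↑  │↳ → → → → → B│
└─────┴─────────────┘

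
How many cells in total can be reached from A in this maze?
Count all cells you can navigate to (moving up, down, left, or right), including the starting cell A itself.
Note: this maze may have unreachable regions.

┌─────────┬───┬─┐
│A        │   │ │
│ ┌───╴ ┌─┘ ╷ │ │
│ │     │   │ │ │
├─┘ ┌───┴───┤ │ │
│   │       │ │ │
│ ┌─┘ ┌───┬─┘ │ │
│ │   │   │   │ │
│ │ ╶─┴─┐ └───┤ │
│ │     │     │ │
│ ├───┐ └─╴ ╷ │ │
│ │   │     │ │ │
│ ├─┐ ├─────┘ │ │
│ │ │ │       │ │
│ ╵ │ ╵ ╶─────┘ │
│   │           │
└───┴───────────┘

Using BFS/flood-fill to find all reachable cells from A:
Maze size: 8 × 8 = 64 total cells
46 cell(s) are walled off and cannot be reached from A.
Reachable cells: 18

Reachable region (· marks reachable cells):

┌─────────┬───┬─┐
│A · · · ·│   │ │
│ ┌───╴ ┌─┘ ╷ │ │
│·│· · ·│   │ │ │
├─┘ ┌───┴───┤ │ │
│· ·│       │ │ │
│ ┌─┘ ┌───┬─┘ │ │
│·│   │   │   │ │
│ │ ╶─┴─┐ └───┤ │
│·│     │     │ │
│ ├───┐ └─╴ ╷ │ │
│·│   │     │ │ │
│ ├─┐ ├─────┘ │ │
│·│·│ │       │ │
│ ╵ │ ╵ ╶─────┘ │
│· ·│           │
└───┴───────────┘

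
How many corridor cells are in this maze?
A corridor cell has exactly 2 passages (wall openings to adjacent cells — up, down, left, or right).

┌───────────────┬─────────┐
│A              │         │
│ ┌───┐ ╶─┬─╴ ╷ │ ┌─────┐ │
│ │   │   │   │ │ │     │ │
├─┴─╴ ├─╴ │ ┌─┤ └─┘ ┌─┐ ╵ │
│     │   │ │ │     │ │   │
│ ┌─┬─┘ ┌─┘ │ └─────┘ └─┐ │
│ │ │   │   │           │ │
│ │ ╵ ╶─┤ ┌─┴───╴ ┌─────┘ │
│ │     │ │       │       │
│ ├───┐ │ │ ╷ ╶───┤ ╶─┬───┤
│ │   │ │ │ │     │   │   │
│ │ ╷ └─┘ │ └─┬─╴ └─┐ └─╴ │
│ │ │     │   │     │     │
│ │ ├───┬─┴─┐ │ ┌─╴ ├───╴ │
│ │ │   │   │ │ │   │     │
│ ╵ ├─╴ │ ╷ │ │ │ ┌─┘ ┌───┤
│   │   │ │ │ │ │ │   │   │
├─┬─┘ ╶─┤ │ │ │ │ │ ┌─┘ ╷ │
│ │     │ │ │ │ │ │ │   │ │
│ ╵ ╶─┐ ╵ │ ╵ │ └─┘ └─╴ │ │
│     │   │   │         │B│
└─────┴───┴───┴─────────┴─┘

Counting cells with exactly 2 passages:
Total corridor cells: 115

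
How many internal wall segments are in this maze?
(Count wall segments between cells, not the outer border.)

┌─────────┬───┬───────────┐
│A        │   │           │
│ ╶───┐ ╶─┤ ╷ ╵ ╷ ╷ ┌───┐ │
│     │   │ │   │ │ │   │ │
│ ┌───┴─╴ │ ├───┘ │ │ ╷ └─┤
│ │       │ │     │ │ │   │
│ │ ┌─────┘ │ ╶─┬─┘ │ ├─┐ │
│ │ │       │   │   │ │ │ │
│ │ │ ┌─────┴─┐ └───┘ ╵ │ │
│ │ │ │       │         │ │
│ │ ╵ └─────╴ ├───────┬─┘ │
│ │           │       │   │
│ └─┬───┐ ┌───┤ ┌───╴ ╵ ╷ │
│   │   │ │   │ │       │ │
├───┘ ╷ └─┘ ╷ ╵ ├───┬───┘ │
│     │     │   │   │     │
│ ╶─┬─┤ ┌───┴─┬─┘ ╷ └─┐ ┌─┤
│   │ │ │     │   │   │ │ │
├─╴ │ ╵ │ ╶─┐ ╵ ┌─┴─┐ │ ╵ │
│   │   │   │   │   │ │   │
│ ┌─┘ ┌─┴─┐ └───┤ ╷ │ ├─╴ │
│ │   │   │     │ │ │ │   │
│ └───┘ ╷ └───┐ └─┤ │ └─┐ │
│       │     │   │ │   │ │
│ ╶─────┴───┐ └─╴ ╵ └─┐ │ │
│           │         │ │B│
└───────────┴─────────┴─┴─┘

Counting internal wall segments:
Total internal walls: 144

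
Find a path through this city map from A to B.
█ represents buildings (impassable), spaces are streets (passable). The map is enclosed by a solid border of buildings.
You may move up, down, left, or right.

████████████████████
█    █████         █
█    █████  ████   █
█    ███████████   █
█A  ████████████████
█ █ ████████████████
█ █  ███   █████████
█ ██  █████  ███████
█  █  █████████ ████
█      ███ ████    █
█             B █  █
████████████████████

Finding the shortest path from A to B:
Movement: cardinal only
Path length: 19 steps
Directions: down → down → down → down → down → down → right → right → right → right → right → right → right → right → right → right → right → right → right

Solution:

████████████████████
█    █████         █
█    █████  ████   █
█    ███████████   █
█A  ████████████████
█↓█ ████████████████
█↓█  ███   █████████
█↓██  █████  ███████
█↓ █  █████████ ████
█↓     ███ ████    █
█↳→→→→→→→→→→→→B █  █
████████████████████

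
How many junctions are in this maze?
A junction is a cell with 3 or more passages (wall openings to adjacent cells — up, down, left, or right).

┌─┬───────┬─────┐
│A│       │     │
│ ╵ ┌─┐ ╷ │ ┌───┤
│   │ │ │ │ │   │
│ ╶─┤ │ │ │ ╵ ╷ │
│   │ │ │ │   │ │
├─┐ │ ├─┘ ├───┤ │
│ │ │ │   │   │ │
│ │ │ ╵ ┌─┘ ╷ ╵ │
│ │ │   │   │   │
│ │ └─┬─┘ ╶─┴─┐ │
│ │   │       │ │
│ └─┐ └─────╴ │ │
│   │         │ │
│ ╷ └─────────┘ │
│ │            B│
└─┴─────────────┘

Checking each cell for number of passages:

Junctions found (3+ passages):
  (0, 3): 3 passages
  (1, 0): 3 passages
  (4, 7): 3 passages
  (5, 4): 3 passages
  (6, 0): 3 passages
Total junctions: 5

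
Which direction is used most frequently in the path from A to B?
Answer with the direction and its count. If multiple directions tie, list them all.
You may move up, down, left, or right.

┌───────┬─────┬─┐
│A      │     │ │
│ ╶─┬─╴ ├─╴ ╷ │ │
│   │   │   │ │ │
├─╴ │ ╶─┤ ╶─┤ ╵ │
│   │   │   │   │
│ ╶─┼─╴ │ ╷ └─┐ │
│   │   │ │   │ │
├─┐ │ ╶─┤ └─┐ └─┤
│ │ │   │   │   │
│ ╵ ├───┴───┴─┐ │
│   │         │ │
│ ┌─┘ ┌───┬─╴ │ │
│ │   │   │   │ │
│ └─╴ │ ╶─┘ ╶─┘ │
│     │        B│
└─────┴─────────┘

Directions: down, right, down, left, down, right, down, down, left, down, down, right, right, up, up, right, right, right, right, down, left, down, right, right
Counts: {'down': 9, 'right': 10, 'left': 3, 'up': 2}
Most common: right (10 times)

Solution:

┌───────┬─────┬─┐
│A      │     │ │
│ ╶─┬─╴ ├─╴ ╷ │ │
│↳ ↓│   │   │ │ │
├─╴ │ ╶─┤ ╶─┤ ╵ │
│↓ ↲│   │   │   │
│ ╶─┼─╴ │ ╷ └─┐ │
│↳ ↓│   │ │   │ │
├─┐ │ ╶─┤ └─┐ └─┤
│ │↓│   │   │   │
│ ╵ ├───┴───┴─┐ │
│↓ ↲│↱ → → → ↓│ │
│ ┌─┘ ┌───┬─╴ │ │
│↓│  ↑│   │↓ ↲│ │
│ └─╴ │ ╶─┘ ╶─┘ │
│↳ → ↑│    ↳ → B│
└─────┴─────────┘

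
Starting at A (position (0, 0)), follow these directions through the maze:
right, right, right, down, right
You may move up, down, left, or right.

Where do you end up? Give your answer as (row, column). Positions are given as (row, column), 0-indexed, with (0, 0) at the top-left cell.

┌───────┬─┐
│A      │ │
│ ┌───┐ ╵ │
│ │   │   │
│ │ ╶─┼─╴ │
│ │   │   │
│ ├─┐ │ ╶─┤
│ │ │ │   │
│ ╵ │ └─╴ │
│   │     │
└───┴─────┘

Following directions step by step:
Start: (0, 0)
  right: (0, 0) → (0, 1)
  right: (0, 1) → (0, 2)
  right: (0, 2) → (0, 3)
  down: (0, 3) → (1, 3)
  right: (1, 3) → (1, 4)
Final position: (1, 4)

Path taken:

┌───────┬─┐
│A → → ↓│ │
│ ┌───┐ ╵ │
│ │   │↳ B│
│ │ ╶─┼─╴ │
│ │   │   │
│ ├─┐ │ ╶─┤
│ │ │ │   │
│ ╵ │ └─╴ │
│   │     │
└───┴─────┘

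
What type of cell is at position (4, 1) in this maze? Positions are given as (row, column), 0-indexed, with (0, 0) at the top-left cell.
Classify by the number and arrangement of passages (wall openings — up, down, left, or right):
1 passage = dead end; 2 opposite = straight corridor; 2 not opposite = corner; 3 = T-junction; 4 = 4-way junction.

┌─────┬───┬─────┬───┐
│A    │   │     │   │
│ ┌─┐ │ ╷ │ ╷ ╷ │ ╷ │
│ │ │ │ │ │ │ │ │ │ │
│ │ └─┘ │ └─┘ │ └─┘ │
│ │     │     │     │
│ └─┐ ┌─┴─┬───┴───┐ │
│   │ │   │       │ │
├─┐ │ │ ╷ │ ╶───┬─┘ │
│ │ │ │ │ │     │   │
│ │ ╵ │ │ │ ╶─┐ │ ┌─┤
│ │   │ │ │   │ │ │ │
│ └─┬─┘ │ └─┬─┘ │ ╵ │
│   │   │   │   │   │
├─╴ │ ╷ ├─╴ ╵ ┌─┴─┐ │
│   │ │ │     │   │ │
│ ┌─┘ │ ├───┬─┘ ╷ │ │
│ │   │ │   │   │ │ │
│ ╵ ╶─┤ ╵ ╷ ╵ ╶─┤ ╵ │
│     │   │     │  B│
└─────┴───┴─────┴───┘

Checking cell at (4, 1):
Number of passages: 2
Cell type: straight corridor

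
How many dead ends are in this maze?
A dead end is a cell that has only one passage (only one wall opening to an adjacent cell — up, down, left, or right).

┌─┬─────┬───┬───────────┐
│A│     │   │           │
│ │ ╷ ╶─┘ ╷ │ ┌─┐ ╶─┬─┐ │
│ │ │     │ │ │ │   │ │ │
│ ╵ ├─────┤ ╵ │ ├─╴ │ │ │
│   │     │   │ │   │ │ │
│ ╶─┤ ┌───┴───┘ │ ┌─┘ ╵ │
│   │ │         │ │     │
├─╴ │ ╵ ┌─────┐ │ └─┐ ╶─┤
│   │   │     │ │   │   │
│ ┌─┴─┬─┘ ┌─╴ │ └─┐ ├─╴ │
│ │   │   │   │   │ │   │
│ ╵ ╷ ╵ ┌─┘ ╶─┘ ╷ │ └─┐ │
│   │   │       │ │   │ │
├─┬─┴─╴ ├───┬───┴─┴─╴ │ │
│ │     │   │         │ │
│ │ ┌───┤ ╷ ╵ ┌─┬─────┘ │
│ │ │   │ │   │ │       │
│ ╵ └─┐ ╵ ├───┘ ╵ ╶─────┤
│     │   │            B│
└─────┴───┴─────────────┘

Checking each cell for number of passages:

Dead ends found at positions:
  (0, 0)
  (0, 3)
  (1, 7)
  (1, 10)
  (2, 4)
  (3, 9)
  (5, 10)
  (6, 4)
  (6, 8)
  (7, 0)
  (8, 2)
  (8, 7)
  (9, 2)
  (9, 5)
  (9, 11)
Total dead ends: 15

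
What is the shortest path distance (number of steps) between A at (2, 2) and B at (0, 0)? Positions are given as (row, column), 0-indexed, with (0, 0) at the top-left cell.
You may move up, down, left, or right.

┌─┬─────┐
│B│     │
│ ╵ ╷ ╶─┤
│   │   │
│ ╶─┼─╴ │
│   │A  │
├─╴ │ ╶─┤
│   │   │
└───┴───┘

Finding path from (2, 2) to (0, 0):
Path: (2,2) → (2,3) → (1,3) → (1,2) → (0,2) → (0,1) → (1,1) → (1,0) → (0,0)
Distance: 8 steps

Solution:

┌─┬─────┐
│B│↓ ↰  │
│ ╵ ╷ ╶─┤
│↑ ↲│↑ ↰│
│ ╶─┼─╴ │
│   │A ↑│
├─╴ │ ╶─┤
│   │   │
└───┴───┘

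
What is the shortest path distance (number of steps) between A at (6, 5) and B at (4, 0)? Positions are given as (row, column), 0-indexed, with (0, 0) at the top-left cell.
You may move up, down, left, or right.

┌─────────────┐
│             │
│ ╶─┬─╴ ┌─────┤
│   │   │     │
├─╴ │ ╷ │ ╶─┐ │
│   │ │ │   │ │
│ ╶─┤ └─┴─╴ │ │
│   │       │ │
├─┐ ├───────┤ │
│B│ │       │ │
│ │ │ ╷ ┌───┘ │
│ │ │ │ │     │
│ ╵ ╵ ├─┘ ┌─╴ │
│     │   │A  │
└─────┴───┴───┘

Finding path from (6, 5) to (4, 0):
Path: (6,5) → (6,6) → (5,6) → (4,6) → (3,6) → (2,6) → (1,6) → (1,5) → (1,4) → (2,4) → (2,5) → (3,5) → (3,4) → (3,3) → (3,2) → (2,2) → (1,2) → (1,3) → (0,3) → (0,2) → (0,1) → (0,0) → (1,0) → (1,1) → (2,1) → (2,0) → (3,0) → (3,1) → (4,1) → (5,1) → (6,1) → (6,0) → (5,0) → (4,0)
Distance: 33 steps

Solution:

┌─────────────┐
│↓ ← ← ↰      │
│ ╶─┬─╴ ┌─────┤
│↳ ↓│↱ ↑│↓ ← ↰│
├─╴ │ ╷ │ ╶─┐ │
│↓ ↲│↑│ │↳ ↓│↑│
│ ╶─┤ └─┴─╴ │ │
│↳ ↓│↑ ← ← ↲│↑│
├─┐ ├───────┤ │
│B│↓│       │↑│
│ │ │ ╷ ┌───┘ │
│↑│↓│ │ │    ↑│
│ ╵ ╵ ├─┘ ┌─╴ │
│↑ ↲  │   │A ↑│
└─────┴───┴───┘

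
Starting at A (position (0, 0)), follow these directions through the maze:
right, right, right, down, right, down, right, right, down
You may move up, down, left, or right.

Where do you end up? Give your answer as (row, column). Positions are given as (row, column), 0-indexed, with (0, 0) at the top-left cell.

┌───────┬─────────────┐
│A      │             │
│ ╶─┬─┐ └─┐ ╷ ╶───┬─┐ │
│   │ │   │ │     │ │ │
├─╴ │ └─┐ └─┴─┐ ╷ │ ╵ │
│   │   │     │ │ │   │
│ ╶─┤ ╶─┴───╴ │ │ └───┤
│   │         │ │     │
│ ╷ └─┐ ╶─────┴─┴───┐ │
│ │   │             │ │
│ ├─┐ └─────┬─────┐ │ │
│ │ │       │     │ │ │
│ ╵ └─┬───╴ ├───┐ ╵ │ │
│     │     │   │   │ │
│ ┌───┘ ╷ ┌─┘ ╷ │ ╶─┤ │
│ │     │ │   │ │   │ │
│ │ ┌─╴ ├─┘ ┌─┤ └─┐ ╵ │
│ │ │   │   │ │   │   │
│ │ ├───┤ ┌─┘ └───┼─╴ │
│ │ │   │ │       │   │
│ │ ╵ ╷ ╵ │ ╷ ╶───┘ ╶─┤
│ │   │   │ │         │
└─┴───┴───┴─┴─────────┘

Following directions step by step:
Start: (0, 0)
  right: (0, 0) → (0, 1)
  right: (0, 1) → (0, 2)
  right: (0, 2) → (0, 3)
  down: (0, 3) → (1, 3)
  right: (1, 3) → (1, 4)
  down: (1, 4) → (2, 4)
  right: (2, 4) → (2, 5)
  right: (2, 5) → (2, 6)
  down: (2, 6) → (3, 6)
Final position: (3, 6)

Path taken:

┌───────┬─────────────┐
│A → → ↓│             │
│ ╶─┬─┐ └─┐ ╷ ╶───┬─┐ │
│   │ │↳ ↓│ │     │ │ │
├─╴ │ └─┐ └─┴─┐ ╷ │ ╵ │
│   │   │↳ → ↓│ │ │   │
│ ╶─┤ ╶─┴───╴ │ │ └───┤
│   │        B│ │     │
│ ╷ └─┐ ╶─────┴─┴───┐ │
│ │   │             │ │
│ ├─┐ └─────┬─────┐ │ │
│ │ │       │     │ │ │
│ ╵ └─┬───╴ ├───┐ ╵ │ │
│     │     │   │   │ │
│ ┌───┘ ╷ ┌─┘ ╷ │ ╶─┤ │
│ │     │ │   │ │   │ │
│ │ ┌─╴ ├─┘ ┌─┤ └─┐ ╵ │
│ │ │   │   │ │   │   │
│ │ ├───┤ ┌─┘ └───┼─╴ │
│ │ │   │ │       │   │
│ │ ╵ ╷ ╵ │ ╷ ╶───┘ ╶─┤
│ │   │   │ │         │
└─┴───┴───┴─┴─────────┘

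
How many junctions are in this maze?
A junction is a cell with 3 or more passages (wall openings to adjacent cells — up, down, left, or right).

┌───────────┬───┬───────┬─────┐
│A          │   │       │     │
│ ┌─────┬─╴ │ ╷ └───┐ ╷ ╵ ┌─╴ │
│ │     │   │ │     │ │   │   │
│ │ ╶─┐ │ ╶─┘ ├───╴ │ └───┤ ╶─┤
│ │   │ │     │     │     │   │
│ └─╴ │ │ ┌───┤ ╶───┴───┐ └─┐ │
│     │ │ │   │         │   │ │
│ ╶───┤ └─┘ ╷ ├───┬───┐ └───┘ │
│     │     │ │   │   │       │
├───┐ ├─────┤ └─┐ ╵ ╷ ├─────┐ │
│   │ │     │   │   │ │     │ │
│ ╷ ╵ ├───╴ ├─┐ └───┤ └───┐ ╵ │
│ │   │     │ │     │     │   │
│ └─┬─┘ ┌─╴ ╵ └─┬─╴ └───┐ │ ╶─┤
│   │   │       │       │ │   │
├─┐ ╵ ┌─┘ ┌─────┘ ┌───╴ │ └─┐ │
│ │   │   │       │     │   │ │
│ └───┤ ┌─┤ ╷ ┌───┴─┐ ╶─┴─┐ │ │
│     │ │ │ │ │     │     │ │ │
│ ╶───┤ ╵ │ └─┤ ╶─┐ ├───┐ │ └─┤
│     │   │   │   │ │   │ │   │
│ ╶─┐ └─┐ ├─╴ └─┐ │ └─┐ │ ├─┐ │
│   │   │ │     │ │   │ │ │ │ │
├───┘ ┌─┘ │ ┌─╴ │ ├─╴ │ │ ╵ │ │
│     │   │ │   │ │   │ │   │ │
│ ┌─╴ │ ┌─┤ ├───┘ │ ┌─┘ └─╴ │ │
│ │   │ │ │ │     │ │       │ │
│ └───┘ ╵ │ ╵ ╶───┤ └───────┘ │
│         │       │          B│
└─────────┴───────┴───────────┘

Checking each cell for number of passages:

Junctions found (3+ passages):
  (0, 10): 3 passages
  (2, 4): 3 passages
  (3, 0): 3 passages
  (4, 14): 3 passages
  (6, 5): 3 passages
  (6, 13): 3 passages
  (7, 5): 3 passages
  (7, 6): 3 passages
  (7, 9): 3 passages
  (8, 6): 3 passages
  (8, 10): 3 passages
  (9, 0): 3 passages
  (10, 0): 3 passages
  (10, 4): 3 passages
  (11, 2): 3 passages
  (11, 6): 3 passages
  (12, 2): 3 passages
  (12, 13): 3 passages
  (13, 11): 3 passages
  (14, 3): 3 passages
  (14, 6): 3 passages
Total junctions: 21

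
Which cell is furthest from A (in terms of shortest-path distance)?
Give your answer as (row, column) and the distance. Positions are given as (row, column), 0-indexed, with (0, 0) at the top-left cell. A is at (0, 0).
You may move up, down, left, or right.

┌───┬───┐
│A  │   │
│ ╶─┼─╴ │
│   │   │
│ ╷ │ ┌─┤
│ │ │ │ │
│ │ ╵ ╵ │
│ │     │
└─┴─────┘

Computing BFS distances from A to all cells:
Furthest cell: (0, 2)
Distance: 10 steps

Path from A to the furthest cell:

┌───┬───┐
│A  │B ↰│
│ ╶─┼─╴ │
│↳ ↓│↱ ↑│
│ ╷ │ ┌─┤
│ │↓│↑│ │
│ │ ╵ ╵ │
│ │↳ ↑  │
└─┴─────┘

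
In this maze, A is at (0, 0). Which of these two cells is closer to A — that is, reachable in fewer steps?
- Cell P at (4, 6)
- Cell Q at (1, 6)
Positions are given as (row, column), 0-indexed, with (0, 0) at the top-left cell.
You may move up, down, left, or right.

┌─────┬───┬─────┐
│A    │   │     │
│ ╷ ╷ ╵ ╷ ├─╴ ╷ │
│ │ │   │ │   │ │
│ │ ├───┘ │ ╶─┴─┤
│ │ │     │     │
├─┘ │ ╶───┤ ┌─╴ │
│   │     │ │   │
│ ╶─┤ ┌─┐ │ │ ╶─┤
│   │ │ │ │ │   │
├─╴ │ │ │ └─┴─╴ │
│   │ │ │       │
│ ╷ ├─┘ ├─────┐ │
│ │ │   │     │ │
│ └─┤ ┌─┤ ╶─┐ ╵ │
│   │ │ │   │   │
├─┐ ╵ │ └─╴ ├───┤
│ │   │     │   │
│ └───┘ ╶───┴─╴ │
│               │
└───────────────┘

Shortest path A → P at (4, 6): 20 steps
Shortest path A → Q at (1, 6): 27 steps

P is closer (20 steps vs 27 steps).

Path to P:

┌─────┬───┬─────┐
│A → ↓│↱ ↓│     │
│ ╷ ╷ ╵ ╷ ├─╴ ╷ │
│ │ │↳ ↑│↓│   │ │
│ │ ├───┘ │ ╶─┴─┤
│ │ │↓ ← ↲│     │
├─┘ │ ╶───┤ ┌─╴ │
│   │↳ → ↓│ │   │
│ ╶─┤ ┌─┐ │ │ ╶─┤
│   │ │ │↓│ │P ↰│
├─╴ │ │ │ └─┴─╴ │
│   │ │ │↳ → → ↑│
│ ╷ ├─┘ ├─────┐ │
│ │ │   │     │ │
│ └─┤ ┌─┤ ╶─┐ ╵ │
│   │ │ │   │   │
├─┐ ╵ │ └─╴ ├───┤
│ │   │     │   │
│ └───┘ ╶───┴─╴ │
│               │
└───────────────┘

Path to Q:

┌─────┬───┬─────┐
│A → ↓│↱ ↓│     │
│ ╷ ╷ ╵ ╷ ├─╴ ╷ │
│ │ │↳ ↑│↓│↱ Q│ │
│ │ ├───┘ │ ╶─┴─┤
│ │ │↓ ← ↲│↑ ← ↰│
├─┘ │ ╶───┤ ┌─╴ │
│   │↳ → ↓│ │↱ ↑│
│ ╶─┤ ┌─┐ │ │ ╶─┤
│   │ │ │↓│ │↑ ↰│
├─╴ │ │ │ └─┴─╴ │
│   │ │ │↳ → → ↑│
│ ╷ ├─┘ ├─────┐ │
│ │ │   │     │ │
│ └─┤ ┌─┤ ╶─┐ ╵ │
│   │ │ │   │   │
├─┐ ╵ │ └─╴ ├───┤
│ │   │     │   │
│ └───┘ ╶───┴─╴ │
│               │
└───────────────┘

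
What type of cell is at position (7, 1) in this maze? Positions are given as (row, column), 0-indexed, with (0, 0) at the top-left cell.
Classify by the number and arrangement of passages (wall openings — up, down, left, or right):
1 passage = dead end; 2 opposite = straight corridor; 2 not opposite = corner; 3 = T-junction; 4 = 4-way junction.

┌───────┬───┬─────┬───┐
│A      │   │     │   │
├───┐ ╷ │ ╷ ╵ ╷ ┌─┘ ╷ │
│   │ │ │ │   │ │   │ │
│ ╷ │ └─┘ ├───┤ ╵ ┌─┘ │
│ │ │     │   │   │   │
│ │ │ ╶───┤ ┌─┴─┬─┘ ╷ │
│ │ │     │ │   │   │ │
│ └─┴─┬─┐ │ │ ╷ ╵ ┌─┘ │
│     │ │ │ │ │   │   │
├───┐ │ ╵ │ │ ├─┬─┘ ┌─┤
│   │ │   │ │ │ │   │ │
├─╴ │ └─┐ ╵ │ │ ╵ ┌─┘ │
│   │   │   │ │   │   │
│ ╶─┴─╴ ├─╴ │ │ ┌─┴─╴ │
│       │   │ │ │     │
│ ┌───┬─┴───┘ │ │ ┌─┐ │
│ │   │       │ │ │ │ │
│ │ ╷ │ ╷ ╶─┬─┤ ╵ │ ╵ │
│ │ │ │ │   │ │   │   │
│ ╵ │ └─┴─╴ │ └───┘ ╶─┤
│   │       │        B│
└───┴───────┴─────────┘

Checking cell at (7, 1):
Number of passages: 2
Cell type: straight corridor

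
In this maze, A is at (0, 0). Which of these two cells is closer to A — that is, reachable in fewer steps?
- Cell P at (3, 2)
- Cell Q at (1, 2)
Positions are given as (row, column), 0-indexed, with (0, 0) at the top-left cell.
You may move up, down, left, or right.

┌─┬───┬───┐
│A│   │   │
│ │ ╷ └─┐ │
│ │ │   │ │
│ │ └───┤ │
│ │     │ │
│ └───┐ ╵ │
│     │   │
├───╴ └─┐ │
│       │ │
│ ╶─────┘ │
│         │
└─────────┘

Shortest path A → P at (3, 2): 5 steps
Shortest path A → Q at (1, 2): 23 steps

P is closer (5 steps vs 23 steps).

Path to P:

┌─┬───┬───┐
│A│   │   │
│ │ ╷ └─┐ │
│↓│ │   │ │
│ │ └───┤ │
│↓│     │ │
│ └───┐ ╵ │
│↳ → P│   │
├───╴ └─┐ │
│       │ │
│ ╶─────┘ │
│         │
└─────────┘

Path to Q:

┌─┬───┬───┐
│A│↱ ↓│   │
│ │ ╷ └─┐ │
│↓│↑│Q  │ │
│ │ └───┤ │
│↓│↑ ← ↰│ │
│ └───┐ ╵ │
│↳ → ↓│↑ ↰│
├───╴ └─┐ │
│↓ ← ↲  │↑│
│ ╶─────┘ │
│↳ → → → ↑│
└─────────┘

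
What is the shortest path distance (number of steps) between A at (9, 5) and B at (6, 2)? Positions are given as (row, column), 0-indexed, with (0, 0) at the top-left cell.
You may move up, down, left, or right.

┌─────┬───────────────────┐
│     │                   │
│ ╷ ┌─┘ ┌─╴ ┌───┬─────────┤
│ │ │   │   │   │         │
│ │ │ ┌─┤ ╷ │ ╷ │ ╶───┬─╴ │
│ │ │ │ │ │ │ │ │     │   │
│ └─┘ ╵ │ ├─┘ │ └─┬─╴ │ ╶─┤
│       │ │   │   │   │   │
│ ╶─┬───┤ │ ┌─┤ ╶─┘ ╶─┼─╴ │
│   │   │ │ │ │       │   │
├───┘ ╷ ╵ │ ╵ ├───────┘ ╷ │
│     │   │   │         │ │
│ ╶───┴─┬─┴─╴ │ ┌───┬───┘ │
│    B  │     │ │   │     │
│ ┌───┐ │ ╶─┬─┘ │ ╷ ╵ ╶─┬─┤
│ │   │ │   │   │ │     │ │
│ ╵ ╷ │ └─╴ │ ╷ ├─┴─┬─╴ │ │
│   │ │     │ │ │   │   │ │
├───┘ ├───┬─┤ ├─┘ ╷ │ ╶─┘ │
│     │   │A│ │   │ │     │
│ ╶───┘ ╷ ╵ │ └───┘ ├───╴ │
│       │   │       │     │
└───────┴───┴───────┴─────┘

Finding path from (9, 5) to (6, 2):
Path: (9,5) → (10,5) → (10,4) → (9,4) → (9,3) → (10,3) → (10,2) → (10,1) → (10,0) → (9,0) → (9,1) → (9,2) → (8,2) → (7,2) → (7,1) → (8,1) → (8,0) → (7,0) → (6,0) → (6,1) → (6,2)
Distance: 20 steps

Solution:

┌─────┬───────────────────┐
│     │                   │
│ ╷ ┌─┘ ┌─╴ ┌───┬─────────┤
│ │ │   │   │   │         │
│ │ │ ┌─┤ ╷ │ ╷ │ ╶───┬─╴ │
│ │ │ │ │ │ │ │ │     │   │
│ └─┘ ╵ │ ├─┘ │ └─┬─╴ │ ╶─┤
│       │ │   │   │   │   │
│ ╶─┬───┤ │ ┌─┤ ╶─┘ ╶─┼─╴ │
│   │   │ │ │ │       │   │
├───┘ ╷ ╵ │ ╵ ├───────┘ ╷ │
│     │   │   │         │ │
│ ╶───┴─┬─┴─╴ │ ┌───┬───┘ │
│↱ → B  │     │ │   │     │
│ ┌───┐ │ ╶─┬─┘ │ ╷ ╵ ╶─┬─┤
│↑│↓ ↰│ │   │   │ │     │ │
│ ╵ ╷ │ └─╴ │ ╷ ├─┴─┬─╴ │ │
│↑ ↲│↑│     │ │ │   │   │ │
├───┘ ├───┬─┤ ├─┘ ╷ │ ╶─┘ │
│↱ → ↑│↓ ↰│A│ │   │ │     │
│ ╶───┘ ╷ ╵ │ └───┘ ├───╴ │
│↑ ← ← ↲│↑ ↲│       │     │
└───────┴───┴───────┴─────┘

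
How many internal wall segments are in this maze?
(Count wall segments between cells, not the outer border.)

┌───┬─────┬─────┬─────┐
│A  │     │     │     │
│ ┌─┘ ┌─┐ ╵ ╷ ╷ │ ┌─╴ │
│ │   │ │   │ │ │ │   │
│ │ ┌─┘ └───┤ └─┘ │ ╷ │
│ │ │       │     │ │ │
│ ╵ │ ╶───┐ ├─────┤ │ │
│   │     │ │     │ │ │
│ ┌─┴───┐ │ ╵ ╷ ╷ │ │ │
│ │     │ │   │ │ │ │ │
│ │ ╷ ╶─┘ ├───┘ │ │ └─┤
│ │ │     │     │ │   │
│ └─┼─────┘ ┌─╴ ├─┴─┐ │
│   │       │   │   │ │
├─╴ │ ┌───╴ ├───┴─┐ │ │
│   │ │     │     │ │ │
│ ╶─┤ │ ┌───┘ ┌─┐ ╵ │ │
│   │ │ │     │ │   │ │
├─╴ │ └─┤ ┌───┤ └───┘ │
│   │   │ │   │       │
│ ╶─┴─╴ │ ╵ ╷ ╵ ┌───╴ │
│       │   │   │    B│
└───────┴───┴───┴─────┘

Counting internal wall segments:
Total internal walls: 100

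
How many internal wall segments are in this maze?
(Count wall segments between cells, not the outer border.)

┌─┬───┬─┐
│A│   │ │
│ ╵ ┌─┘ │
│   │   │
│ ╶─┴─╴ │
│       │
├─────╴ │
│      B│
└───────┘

Counting internal wall segments:
Total internal walls: 9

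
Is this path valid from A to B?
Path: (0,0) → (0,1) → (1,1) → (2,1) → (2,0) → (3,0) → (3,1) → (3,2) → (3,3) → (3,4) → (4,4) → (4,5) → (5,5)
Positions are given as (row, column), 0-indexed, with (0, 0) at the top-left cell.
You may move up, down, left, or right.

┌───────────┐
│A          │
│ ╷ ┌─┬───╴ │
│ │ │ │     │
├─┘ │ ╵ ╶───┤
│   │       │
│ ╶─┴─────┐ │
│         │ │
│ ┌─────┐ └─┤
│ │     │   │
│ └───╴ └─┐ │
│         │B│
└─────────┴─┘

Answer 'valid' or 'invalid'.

Checking path validity:
Result: All consecutive moves are passable.

valid

Correct solution:

┌───────────┐
│A ↓        │
│ ╷ ┌─┬───╴ │
│ │↓│ │     │
├─┘ │ ╵ ╶───┤
│↓ ↲│       │
│ ╶─┴─────┐ │
│↳ → → → ↓│ │
│ ┌─────┐ └─┤
│ │     │↳ ↓│
│ └───╴ └─┐ │
│         │B│
└─────────┴─┘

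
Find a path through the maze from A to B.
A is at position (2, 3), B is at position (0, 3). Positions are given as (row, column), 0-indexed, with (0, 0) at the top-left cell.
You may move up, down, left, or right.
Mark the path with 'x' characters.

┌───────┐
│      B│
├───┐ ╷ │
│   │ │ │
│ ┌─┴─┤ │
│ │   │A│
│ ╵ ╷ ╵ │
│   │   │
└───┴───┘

Finding the shortest path from (2, 3) to (0, 3):
Path length: 2 steps
Directions: up → up

Solution:

┌───────┐
│      B│
├───┐ ╷ │
│   │ │x│
│ ┌─┴─┤ │
│ │   │A│
│ ╵ ╷ ╵ │
│   │   │
└───┴───┘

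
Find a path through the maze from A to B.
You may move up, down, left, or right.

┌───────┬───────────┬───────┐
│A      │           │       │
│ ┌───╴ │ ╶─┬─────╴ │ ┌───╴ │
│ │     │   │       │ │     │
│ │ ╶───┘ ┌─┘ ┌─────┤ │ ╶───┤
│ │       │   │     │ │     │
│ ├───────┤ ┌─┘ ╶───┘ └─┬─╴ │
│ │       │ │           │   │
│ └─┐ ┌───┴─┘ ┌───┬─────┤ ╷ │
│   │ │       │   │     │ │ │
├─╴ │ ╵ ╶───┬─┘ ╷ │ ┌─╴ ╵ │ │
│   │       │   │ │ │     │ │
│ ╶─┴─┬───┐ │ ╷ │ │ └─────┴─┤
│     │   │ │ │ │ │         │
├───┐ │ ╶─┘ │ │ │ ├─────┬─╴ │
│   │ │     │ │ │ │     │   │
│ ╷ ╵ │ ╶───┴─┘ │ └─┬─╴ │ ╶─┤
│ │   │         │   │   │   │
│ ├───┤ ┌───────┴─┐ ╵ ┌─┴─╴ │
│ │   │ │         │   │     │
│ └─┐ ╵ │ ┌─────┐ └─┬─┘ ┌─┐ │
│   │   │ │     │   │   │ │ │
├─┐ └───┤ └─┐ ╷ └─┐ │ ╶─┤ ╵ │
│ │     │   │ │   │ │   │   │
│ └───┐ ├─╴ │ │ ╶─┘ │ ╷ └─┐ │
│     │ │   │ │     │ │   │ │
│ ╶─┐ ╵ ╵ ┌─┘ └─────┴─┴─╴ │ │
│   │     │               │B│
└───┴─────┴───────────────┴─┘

Finding the shortest path through the maze:
Path length: 66 steps
Directions: down → down → down → down → right → down → left → down → right → right → down → down → left → up → left → down → down → down → right → down → right → right → down → down → right → up → right → up → left → up → up → right → right → right → right → down → right → down → down → left → left → up → up → left → down → down → down → right → right → right → right → right → right → up → left → up → left → up → right → up → right → right → down → down → down → down

Solution:

┌───────┬───────────┬───────┐
│A      │           │       │
│ ┌───╴ │ ╶─┬─────╴ │ ┌───╴ │
│↓│     │   │       │ │     │
│ │ ╶───┘ ┌─┘ ┌─────┤ │ ╶───┤
│↓│       │   │     │ │     │
│ ├───────┤ ┌─┘ ╶───┘ └─┬─╴ │
│↓│       │ │           │   │
│ └─┐ ┌───┴─┘ ┌───┬─────┤ ╷ │
│↳ ↓│ │       │   │     │ │ │
├─╴ │ ╵ ╶───┬─┘ ╷ │ ┌─╴ ╵ │ │
│↓ ↲│       │   │ │ │     │ │
│ ╶─┴─┬───┐ │ ╷ │ │ └─────┴─┤
│↳ → ↓│   │ │ │ │ │         │
├───┐ │ ╶─┘ │ │ │ ├─────┬─╴ │
│↓ ↰│↓│     │ │ │ │     │   │
│ ╷ ╵ │ ╶───┴─┘ │ └─┬─╴ │ ╶─┤
│↓│↑ ↲│         │   │   │   │
│ ├───┤ ┌───────┴─┐ ╵ ┌─┴─╴ │
│↓│   │ │↱ → → → ↓│   │↱ → ↓│
│ └─┐ ╵ │ ┌─────┐ └─┬─┘ ┌─┐ │
│↳ ↓│   │↑│  ↓ ↰│↳ ↓│↱ ↑│ │↓│
├─┐ └───┤ └─┐ ╷ └─┐ │ ╶─┤ ╵ │
│ │↳ → ↓│↑ ↰│↓│↑  │↓│↑ ↰│  ↓│
│ └───┐ ├─╴ │ │ ╶─┘ │ ╷ └─┐ │
│     │↓│↱ ↑│↓│↑ ← ↲│ │↑ ↰│↓│
│ ╶─┐ ╵ ╵ ┌─┘ └─────┴─┴─╴ │ │
│   │  ↳ ↑│  ↳ → → → → → ↑│B│
└───┴─────┴───────────────┴─┘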